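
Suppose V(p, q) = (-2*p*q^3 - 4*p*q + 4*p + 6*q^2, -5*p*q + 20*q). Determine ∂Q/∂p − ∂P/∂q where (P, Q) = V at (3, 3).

∂V₂/∂p = -5*q
∂V₁/∂q = -6*p*q^2 - 4*p + 12*q
Scalar curl = 6*p*q^2 + 4*p - 17*q
At (3, 3): 123.

123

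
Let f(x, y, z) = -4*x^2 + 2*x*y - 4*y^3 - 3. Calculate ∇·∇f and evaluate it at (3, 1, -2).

∂²f/∂x² = -8
∂²f/∂y² = -24*y
∂²f/∂z² = 0
∇²f = -24*y - 8
At (3, 1, -2): -32.

-32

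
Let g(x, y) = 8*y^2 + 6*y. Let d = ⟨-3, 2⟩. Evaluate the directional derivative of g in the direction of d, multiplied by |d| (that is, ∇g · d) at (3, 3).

∂g/∂x = 0
∂g/∂y = 16*y + 6
∇g at (3, 3) = (0, 54)
∇g · d = (0)(-3) + (54)(2) = 108

108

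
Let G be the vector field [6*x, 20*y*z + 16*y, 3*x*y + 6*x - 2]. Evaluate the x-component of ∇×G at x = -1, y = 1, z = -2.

(∇×G)_1 = ∂G₃/∂y − ∂G₂/∂z
= 3*x − (20*y)
= 3*x - 20*y
At (-1, 1, -2): -23.

-23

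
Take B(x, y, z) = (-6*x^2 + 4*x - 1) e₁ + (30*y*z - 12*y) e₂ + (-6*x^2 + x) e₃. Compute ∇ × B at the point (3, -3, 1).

(∇×B)₁ = ∂B₃/∂y − ∂B₂/∂z = -30*y
(∇×B)₂ = ∂B₁/∂z − ∂B₃/∂x = 12*x - 1
(∇×B)₃ = ∂B₂/∂x − ∂B₁/∂y = 0
∇×B = (-30*y, 12*x - 1, 0)
At (3, -3, 1): (90, 35, 0).

(90, 35, 0)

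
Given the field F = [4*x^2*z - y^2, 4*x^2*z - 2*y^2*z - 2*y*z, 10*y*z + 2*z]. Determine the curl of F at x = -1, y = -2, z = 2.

(20, 4, -20)

(∇×F)₁ = ∂F₃/∂y − ∂F₂/∂z = -4*x^2 + 2*y^2 + 2*y + 10*z
(∇×F)₂ = ∂F₁/∂z − ∂F₃/∂x = 4*x^2
(∇×F)₃ = ∂F₂/∂x − ∂F₁/∂y = 8*x*z + 2*y
∇×F = (-4*x^2 + 2*y^2 + 2*y + 10*z, 4*x^2, 8*x*z + 2*y)
At (-1, -2, 2): (20, 4, -20).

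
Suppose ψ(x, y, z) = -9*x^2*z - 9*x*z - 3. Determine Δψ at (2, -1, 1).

∂²ψ/∂x² = -18*z
∂²ψ/∂y² = 0
∂²ψ/∂z² = 0
∇²ψ = -18*z
At (2, -1, 1): -18.

-18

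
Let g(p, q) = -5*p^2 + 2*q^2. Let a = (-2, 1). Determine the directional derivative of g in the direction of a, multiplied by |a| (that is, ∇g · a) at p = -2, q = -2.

∂g/∂p = -10*p
∂g/∂q = 4*q
∇g at (-2, -2) = (20, -8)
∇g · a = (20)(-2) + (-8)(1) = -48

-48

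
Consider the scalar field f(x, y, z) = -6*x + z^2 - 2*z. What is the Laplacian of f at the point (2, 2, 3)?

∂²f/∂x² = 0
∂²f/∂y² = 0
∂²f/∂z² = 2
∇²f = 2
At (2, 2, 3): 2.

2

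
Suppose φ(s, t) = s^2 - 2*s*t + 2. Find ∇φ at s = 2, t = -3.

∂φ/∂s = 2*s - 2*t
∂φ/∂t = -2*s
∇φ = (2*s - 2*t, -2*s)
At (2, -3): (10, -4).

(10, -4)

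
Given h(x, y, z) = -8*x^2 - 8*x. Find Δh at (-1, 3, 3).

-16

∂²h/∂x² = -16
∂²h/∂y² = 0
∂²h/∂z² = 0
∇²h = -16
At (-1, 3, 3): -16.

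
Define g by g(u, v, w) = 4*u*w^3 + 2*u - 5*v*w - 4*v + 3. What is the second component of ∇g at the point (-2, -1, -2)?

(∇g)_2 = ∂g/∂v = -5*w - 4
At (-2, -1, -2): 6.

6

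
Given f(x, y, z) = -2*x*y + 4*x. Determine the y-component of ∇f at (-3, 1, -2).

(∇f)_2 = ∂f/∂y = -2*x
At (-3, 1, -2): 6.

6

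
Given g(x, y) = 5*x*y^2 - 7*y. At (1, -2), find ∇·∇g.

∂²g/∂x² = 0
∂²g/∂y² = 10*x
∇²g = 10*x
At (1, -2): 10.

10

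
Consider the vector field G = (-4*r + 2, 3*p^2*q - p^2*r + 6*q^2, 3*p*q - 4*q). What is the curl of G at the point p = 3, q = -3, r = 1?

(14, 5, -60)

(∇×G)₁ = ∂G₃/∂q − ∂G₂/∂r = p^2 + 3*p - 4
(∇×G)₂ = ∂G₁/∂r − ∂G₃/∂p = -3*q - 4
(∇×G)₃ = ∂G₂/∂p − ∂G₁/∂q = 6*p*q - 2*p*r
∇×G = (p^2 + 3*p - 4, -3*q - 4, 6*p*q - 2*p*r)
At (3, -3, 1): (14, 5, -60).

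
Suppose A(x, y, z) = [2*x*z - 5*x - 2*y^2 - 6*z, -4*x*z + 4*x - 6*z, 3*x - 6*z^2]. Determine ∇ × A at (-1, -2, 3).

(2, -11, -16)

(∇×A)₁ = ∂A₃/∂y − ∂A₂/∂z = 4*x + 6
(∇×A)₂ = ∂A₁/∂z − ∂A₃/∂x = 2*x - 9
(∇×A)₃ = ∂A₂/∂x − ∂A₁/∂y = 4*y - 4*z + 4
∇×A = (4*x + 6, 2*x - 9, 4*y - 4*z + 4)
At (-1, -2, 3): (2, -11, -16).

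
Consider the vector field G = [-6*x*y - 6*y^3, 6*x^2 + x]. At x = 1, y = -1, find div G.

6

∂G₁/∂x = -6*y
∂G₂/∂y = 0
∇·G = -6*y
At (1, -1): 6.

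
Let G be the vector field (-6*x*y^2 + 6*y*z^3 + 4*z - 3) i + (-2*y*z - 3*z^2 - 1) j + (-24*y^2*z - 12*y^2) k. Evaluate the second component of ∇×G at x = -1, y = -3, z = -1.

-50

(∇×G)_2 = ∂G₁/∂z − ∂G₃/∂x
= 18*y*z^2 + 4 − (0)
= 18*y*z^2 + 4
At (-1, -3, -1): -50.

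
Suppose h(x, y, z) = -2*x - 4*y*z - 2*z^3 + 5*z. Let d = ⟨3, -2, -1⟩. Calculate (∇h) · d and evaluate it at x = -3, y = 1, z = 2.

∂h/∂x = -2
∂h/∂y = -4*z
∂h/∂z = -4*y - 6*z^2 + 5
∇h at (-3, 1, 2) = (-2, -8, -23)
∇h · d = (-2)(3) + (-8)(-2) + (-23)(-1) = 33

33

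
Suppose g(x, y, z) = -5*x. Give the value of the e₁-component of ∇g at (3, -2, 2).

(∇g)_1 = ∂g/∂x = -5
At (3, -2, 2): -5.

-5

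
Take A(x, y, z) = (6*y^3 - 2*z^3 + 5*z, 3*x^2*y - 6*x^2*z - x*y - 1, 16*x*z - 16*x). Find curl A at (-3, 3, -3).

(∇×A)₁ = ∂A₃/∂y − ∂A₂/∂z = 6*x^2
(∇×A)₂ = ∂A₁/∂z − ∂A₃/∂x = -6*z^2 - 16*z + 21
(∇×A)₃ = ∂A₂/∂x − ∂A₁/∂y = 6*x*y - 12*x*z - 18*y^2 - y
∇×A = (6*x^2, -6*z^2 - 16*z + 21, 6*x*y - 12*x*z - 18*y^2 - y)
At (-3, 3, -3): (54, 15, -327).

(54, 15, -327)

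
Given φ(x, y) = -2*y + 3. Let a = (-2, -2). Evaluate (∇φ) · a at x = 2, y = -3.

∂φ/∂x = 0
∂φ/∂y = -2
∇φ at (2, -3) = (0, -2)
∇φ · a = (0)(-2) + (-2)(-2) = 4

4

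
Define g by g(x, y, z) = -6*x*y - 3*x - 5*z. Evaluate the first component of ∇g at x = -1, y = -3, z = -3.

15

(∇g)_1 = ∂g/∂x = -6*y - 3
At (-1, -3, -3): 15.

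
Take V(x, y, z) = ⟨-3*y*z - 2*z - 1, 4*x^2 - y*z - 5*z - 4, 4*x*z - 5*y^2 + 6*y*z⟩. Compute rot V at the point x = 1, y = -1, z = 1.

(∇×V)₁ = ∂V₃/∂y − ∂V₂/∂z = -9*y + 6*z + 5
(∇×V)₂ = ∂V₁/∂z − ∂V₃/∂x = -3*y - 4*z - 2
(∇×V)₃ = ∂V₂/∂x − ∂V₁/∂y = 8*x + 3*z
∇×V = (-9*y + 6*z + 5, -3*y - 4*z - 2, 8*x + 3*z)
At (1, -1, 1): (20, -3, 11).

(20, -3, 11)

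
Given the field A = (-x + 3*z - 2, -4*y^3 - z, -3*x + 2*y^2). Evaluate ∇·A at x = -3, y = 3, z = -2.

∂A₁/∂x = -1
∂A₂/∂y = -12*y^2
∂A₃/∂z = 0
∇·A = -12*y^2 - 1
At (-3, 3, -2): -109.

-109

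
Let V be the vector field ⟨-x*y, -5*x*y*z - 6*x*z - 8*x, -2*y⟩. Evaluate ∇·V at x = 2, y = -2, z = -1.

∂V₁/∂x = -y
∂V₂/∂y = -5*x*z
∂V₃/∂z = 0
∇·V = -5*x*z - y
At (2, -2, -1): 12.

12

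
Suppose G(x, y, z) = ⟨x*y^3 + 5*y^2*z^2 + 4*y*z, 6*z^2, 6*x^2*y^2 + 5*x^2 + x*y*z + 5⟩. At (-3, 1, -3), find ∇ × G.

(153, 43, -69)

(∇×G)₁ = ∂G₃/∂y − ∂G₂/∂z = 12*x^2*y + x*z - 12*z
(∇×G)₂ = ∂G₁/∂z − ∂G₃/∂x = -12*x*y^2 - 10*x + 10*y^2*z - y*z + 4*y
(∇×G)₃ = ∂G₂/∂x − ∂G₁/∂y = -3*x*y^2 - 10*y*z^2 - 4*z
∇×G = (12*x^2*y + x*z - 12*z, -12*x*y^2 - 10*x + 10*y^2*z - y*z + 4*y, -3*x*y^2 - 10*y*z^2 - 4*z)
At (-3, 1, -3): (153, 43, -69).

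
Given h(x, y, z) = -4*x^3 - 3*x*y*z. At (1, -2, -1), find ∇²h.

-24

∂²h/∂x² = -24*x
∂²h/∂y² = 0
∂²h/∂z² = 0
∇²h = -24*x
At (1, -2, -1): -24.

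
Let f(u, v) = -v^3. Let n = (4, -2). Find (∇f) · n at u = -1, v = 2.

24

∂f/∂u = 0
∂f/∂v = -3*v^2
∇f at (-1, 2) = (0, -12)
∇f · n = (0)(4) + (-12)(-2) = 24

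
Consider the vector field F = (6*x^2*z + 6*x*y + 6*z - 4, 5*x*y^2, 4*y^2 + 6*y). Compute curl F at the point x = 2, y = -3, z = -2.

(∇×F)₁ = ∂F₃/∂y − ∂F₂/∂z = 8*y + 6
(∇×F)₂ = ∂F₁/∂z − ∂F₃/∂x = 6*x^2 + 6
(∇×F)₃ = ∂F₂/∂x − ∂F₁/∂y = -6*x + 5*y^2
∇×F = (8*y + 6, 6*x^2 + 6, -6*x + 5*y^2)
At (2, -3, -2): (-18, 30, 33).

(-18, 30, 33)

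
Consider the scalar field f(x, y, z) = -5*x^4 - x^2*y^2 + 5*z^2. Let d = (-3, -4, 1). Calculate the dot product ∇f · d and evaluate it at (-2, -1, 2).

∂f/∂x = -20*x^3 - 2*x*y^2
∂f/∂y = -2*x^2*y
∂f/∂z = 10*z
∇f at (-2, -1, 2) = (164, 8, 20)
∇f · d = (164)(-3) + (8)(-4) + (20)(1) = -504

-504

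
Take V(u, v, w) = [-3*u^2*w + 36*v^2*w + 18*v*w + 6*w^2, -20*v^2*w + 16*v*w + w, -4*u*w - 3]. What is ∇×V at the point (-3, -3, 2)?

(227, 275, 396)

(∇×V)₁ = ∂V₃/∂v − ∂V₂/∂w = 20*v^2 - 16*v - 1
(∇×V)₂ = ∂V₁/∂w − ∂V₃/∂u = -3*u^2 + 36*v^2 + 18*v + 16*w
(∇×V)₃ = ∂V₂/∂u − ∂V₁/∂v = -72*v*w - 18*w
∇×V = (20*v^2 - 16*v - 1, -3*u^2 + 36*v^2 + 18*v + 16*w, -72*v*w - 18*w)
At (-3, -3, 2): (227, 275, 396).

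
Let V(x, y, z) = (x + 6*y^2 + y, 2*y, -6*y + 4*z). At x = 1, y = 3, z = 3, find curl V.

(-6, 0, -37)

(∇×V)₁ = ∂V₃/∂y − ∂V₂/∂z = -6
(∇×V)₂ = ∂V₁/∂z − ∂V₃/∂x = 0
(∇×V)₃ = ∂V₂/∂x − ∂V₁/∂y = -12*y - 1
∇×V = (-6, 0, -12*y - 1)
At (1, 3, 3): (-6, 0, -37).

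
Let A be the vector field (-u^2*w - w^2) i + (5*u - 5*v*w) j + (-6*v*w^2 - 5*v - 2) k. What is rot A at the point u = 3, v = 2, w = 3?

(-49, -15, 5)

(∇×A)₁ = ∂A₃/∂v − ∂A₂/∂w = 5*v - 6*w^2 - 5
(∇×A)₂ = ∂A₁/∂w − ∂A₃/∂u = -u^2 - 2*w
(∇×A)₃ = ∂A₂/∂u − ∂A₁/∂v = 5
∇×A = (5*v - 6*w^2 - 5, -u^2 - 2*w, 5)
At (3, 2, 3): (-49, -15, 5).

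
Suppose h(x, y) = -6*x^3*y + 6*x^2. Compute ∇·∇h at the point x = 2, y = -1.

∂²h/∂x² = 12*(-3*x*y + 1)
∂²h/∂y² = 0
∇²h = -36*x*y + 12
At (2, -1): 84.

84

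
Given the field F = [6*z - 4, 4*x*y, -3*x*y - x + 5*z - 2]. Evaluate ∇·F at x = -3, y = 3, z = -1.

-7

∂F₁/∂x = 0
∂F₂/∂y = 4*x
∂F₃/∂z = 5
∇·F = 4*x + 5
At (-3, 3, -1): -7.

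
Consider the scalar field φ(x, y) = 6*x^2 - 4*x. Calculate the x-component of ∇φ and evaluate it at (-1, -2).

(∇φ)_1 = ∂φ/∂x = 12*x - 4
At (-1, -2): -16.

-16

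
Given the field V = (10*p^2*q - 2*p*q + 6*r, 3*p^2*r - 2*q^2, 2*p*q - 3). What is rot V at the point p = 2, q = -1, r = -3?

(∇×V)₁ = ∂V₃/∂q − ∂V₂/∂r = -3*p^2 + 2*p
(∇×V)₂ = ∂V₁/∂r − ∂V₃/∂p = -2*q + 6
(∇×V)₃ = ∂V₂/∂p − ∂V₁/∂q = -10*p^2 + 6*p*r + 2*p
∇×V = (-3*p^2 + 2*p, -2*q + 6, -10*p^2 + 6*p*r + 2*p)
At (2, -1, -3): (-8, 8, -72).

(-8, 8, -72)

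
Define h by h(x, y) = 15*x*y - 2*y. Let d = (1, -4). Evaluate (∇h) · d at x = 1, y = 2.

-22

∂h/∂x = 15*y
∂h/∂y = 15*x - 2
∇h at (1, 2) = (30, 13)
∇h · d = (30)(1) + (13)(-4) = -22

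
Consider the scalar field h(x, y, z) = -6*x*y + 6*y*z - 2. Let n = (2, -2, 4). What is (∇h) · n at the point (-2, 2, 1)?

∂h/∂x = -6*y
∂h/∂y = -6*x + 6*z
∂h/∂z = 6*y
∇h at (-2, 2, 1) = (-12, 18, 12)
∇h · n = (-12)(2) + (18)(-2) + (12)(4) = -12

-12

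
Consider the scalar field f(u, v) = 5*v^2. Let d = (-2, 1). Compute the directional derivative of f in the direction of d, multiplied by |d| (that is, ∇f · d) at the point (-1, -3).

-30

∂f/∂u = 0
∂f/∂v = 10*v
∇f at (-1, -3) = (0, -30)
∇f · d = (0)(-2) + (-30)(1) = -30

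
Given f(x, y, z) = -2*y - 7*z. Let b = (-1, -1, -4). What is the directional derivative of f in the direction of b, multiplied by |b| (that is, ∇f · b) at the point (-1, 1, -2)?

∂f/∂x = 0
∂f/∂y = -2
∂f/∂z = -7
∇f at (-1, 1, -2) = (0, -2, -7)
∇f · b = (0)(-1) + (-2)(-1) + (-7)(-4) = 30

30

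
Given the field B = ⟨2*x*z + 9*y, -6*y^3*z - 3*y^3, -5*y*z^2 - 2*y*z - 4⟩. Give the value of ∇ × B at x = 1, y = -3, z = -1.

(-165, 2, -9)

(∇×B)₁ = ∂B₃/∂y − ∂B₂/∂z = 6*y^3 - 5*z^2 - 2*z
(∇×B)₂ = ∂B₁/∂z − ∂B₃/∂x = 2*x
(∇×B)₃ = ∂B₂/∂x − ∂B₁/∂y = -9
∇×B = (6*y^3 - 5*z^2 - 2*z, 2*x, -9)
At (1, -3, -1): (-165, 2, -9).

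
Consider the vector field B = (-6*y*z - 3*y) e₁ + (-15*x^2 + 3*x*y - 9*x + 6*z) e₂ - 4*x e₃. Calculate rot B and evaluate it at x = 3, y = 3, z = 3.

(-6, -14, -69)

(∇×B)₁ = ∂B₃/∂y − ∂B₂/∂z = -6
(∇×B)₂ = ∂B₁/∂z − ∂B₃/∂x = -6*y + 4
(∇×B)₃ = ∂B₂/∂x − ∂B₁/∂y = -30*x + 3*y + 6*z - 6
∇×B = (-6, -6*y + 4, -30*x + 3*y + 6*z - 6)
At (3, 3, 3): (-6, -14, -69).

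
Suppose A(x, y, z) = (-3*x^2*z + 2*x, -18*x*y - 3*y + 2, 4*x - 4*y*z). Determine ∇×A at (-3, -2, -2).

(∇×A)₁ = ∂A₃/∂y − ∂A₂/∂z = -4*z
(∇×A)₂ = ∂A₁/∂z − ∂A₃/∂x = -3*x^2 - 4
(∇×A)₃ = ∂A₂/∂x − ∂A₁/∂y = -18*y
∇×A = (-4*z, -3*x^2 - 4, -18*y)
At (-3, -2, -2): (8, -31, 36).

(8, -31, 36)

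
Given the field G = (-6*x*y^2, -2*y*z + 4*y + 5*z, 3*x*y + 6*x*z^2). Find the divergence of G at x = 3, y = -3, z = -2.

-118

∂G₁/∂x = -6*y^2
∂G₂/∂y = -2*z + 4
∂G₃/∂z = 12*x*z
∇·G = 12*x*z - 6*y^2 - 2*z + 4
At (3, -3, -2): -118.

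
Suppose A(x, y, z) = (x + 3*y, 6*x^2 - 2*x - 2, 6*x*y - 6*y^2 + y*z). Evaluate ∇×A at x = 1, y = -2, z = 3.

(33, 12, 7)

(∇×A)₁ = ∂A₃/∂y − ∂A₂/∂z = 6*x - 12*y + z
(∇×A)₂ = ∂A₁/∂z − ∂A₃/∂x = -6*y
(∇×A)₃ = ∂A₂/∂x − ∂A₁/∂y = 12*x - 5
∇×A = (6*x - 12*y + z, -6*y, 12*x - 5)
At (1, -2, 3): (33, 12, 7).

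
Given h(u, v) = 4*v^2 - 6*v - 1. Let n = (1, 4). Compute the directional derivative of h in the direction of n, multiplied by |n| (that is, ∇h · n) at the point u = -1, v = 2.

40

∂h/∂u = 0
∂h/∂v = 8*v - 6
∇h at (-1, 2) = (0, 10)
∇h · n = (0)(1) + (10)(4) = 40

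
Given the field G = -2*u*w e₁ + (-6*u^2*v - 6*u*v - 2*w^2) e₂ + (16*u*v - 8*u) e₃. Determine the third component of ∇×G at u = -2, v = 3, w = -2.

(∇×G)_3 = ∂G₂/∂u − ∂G₁/∂v
= -12*u*v - 6*v − (0)
= -12*u*v - 6*v
At (-2, 3, -2): 54.

54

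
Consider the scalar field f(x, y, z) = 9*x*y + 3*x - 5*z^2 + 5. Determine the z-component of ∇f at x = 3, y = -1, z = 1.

-10

(∇f)_3 = ∂f/∂z = -10*z
At (3, -1, 1): -10.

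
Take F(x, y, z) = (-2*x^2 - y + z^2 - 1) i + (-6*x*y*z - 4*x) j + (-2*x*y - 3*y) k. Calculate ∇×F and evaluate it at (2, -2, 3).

(-31, 2, 33)

(∇×F)₁ = ∂F₃/∂y − ∂F₂/∂z = 6*x*y - 2*x - 3
(∇×F)₂ = ∂F₁/∂z − ∂F₃/∂x = 2*y + 2*z
(∇×F)₃ = ∂F₂/∂x − ∂F₁/∂y = -6*y*z - 3
∇×F = (6*x*y - 2*x - 3, 2*y + 2*z, -6*y*z - 3)
At (2, -2, 3): (-31, 2, 33).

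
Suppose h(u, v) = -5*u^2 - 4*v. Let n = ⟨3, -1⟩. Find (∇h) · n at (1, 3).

∂h/∂u = -10*u
∂h/∂v = -4
∇h at (1, 3) = (-10, -4)
∇h · n = (-10)(3) + (-4)(-1) = -26

-26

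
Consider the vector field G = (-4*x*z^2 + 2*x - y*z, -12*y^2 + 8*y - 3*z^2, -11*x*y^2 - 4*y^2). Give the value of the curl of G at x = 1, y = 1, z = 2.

(-18, -6, 2)

(∇×G)₁ = ∂G₃/∂y − ∂G₂/∂z = -22*x*y - 8*y + 6*z
(∇×G)₂ = ∂G₁/∂z − ∂G₃/∂x = -8*x*z + 11*y^2 - y
(∇×G)₃ = ∂G₂/∂x − ∂G₁/∂y = z
∇×G = (-22*x*y - 8*y + 6*z, -8*x*z + 11*y^2 - y, z)
At (1, 1, 2): (-18, -6, 2).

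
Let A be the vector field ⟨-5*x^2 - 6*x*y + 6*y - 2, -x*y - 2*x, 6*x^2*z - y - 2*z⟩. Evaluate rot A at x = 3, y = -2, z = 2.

(∇×A)₁ = ∂A₃/∂y − ∂A₂/∂z = -1
(∇×A)₂ = ∂A₁/∂z − ∂A₃/∂x = -12*x*z
(∇×A)₃ = ∂A₂/∂x − ∂A₁/∂y = 6*x - y - 8
∇×A = (-1, -12*x*z, 6*x - y - 8)
At (3, -2, 2): (-1, -72, 12).

(-1, -72, 12)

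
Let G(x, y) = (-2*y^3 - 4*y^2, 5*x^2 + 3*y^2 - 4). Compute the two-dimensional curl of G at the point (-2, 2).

20

∂G₂/∂x = 10*x
∂G₁/∂y = -6*y^2 - 8*y
Scalar curl = 10*x + 6*y^2 + 8*y
At (-2, 2): 20.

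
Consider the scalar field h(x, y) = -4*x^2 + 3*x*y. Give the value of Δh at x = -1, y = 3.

-8

∂²h/∂x² = -8
∂²h/∂y² = 0
∇²h = -8
At (-1, 3): -8.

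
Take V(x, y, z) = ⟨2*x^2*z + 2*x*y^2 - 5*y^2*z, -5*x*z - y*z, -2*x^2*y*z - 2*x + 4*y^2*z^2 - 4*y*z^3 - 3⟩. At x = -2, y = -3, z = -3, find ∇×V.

(∇×V)₁ = ∂V₃/∂y − ∂V₂/∂z = -2*x^2*z + 5*x + 8*y*z^2 + y - 4*z^3
(∇×V)₂ = ∂V₁/∂z − ∂V₃/∂x = 2*x^2 + 4*x*y*z - 5*y^2 + 2
(∇×V)₃ = ∂V₂/∂x − ∂V₁/∂y = -4*x*y + 10*y*z - 5*z
∇×V = (-2*x^2*z + 5*x + 8*y*z^2 + y - 4*z^3, 2*x^2 + 4*x*y*z - 5*y^2 + 2, -4*x*y + 10*y*z - 5*z)
At (-2, -3, -3): (-97, -107, 81).

(-97, -107, 81)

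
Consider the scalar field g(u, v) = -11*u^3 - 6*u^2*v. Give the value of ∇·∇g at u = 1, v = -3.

∂²g/∂u² = -6*(11*u + 2*v)
∂²g/∂v² = 0
∇²g = -66*u - 12*v
At (1, -3): -30.

-30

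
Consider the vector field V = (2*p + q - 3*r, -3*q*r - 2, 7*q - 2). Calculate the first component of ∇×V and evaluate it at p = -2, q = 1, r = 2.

(∇×V)_1 = ∂V₃/∂q − ∂V₂/∂r
= 7 − (-3*q)
= 3*q + 7
At (-2, 1, 2): 10.

10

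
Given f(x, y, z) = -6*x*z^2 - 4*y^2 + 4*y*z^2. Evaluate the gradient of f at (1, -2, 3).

(-54, 52, -84)

∂f/∂x = -6*z^2
∂f/∂y = -8*y + 4*z^2
∂f/∂z = -12*x*z + 8*y*z
∇f = (-6*z^2, -8*y + 4*z^2, -12*x*z + 8*y*z)
At (1, -2, 3): (-54, 52, -84).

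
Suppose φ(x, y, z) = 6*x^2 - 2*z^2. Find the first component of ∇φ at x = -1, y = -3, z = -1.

-12

(∇φ)_1 = ∂φ/∂x = 12*x
At (-1, -3, -1): -12.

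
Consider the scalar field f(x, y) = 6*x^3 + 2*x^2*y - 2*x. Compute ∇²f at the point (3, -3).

96

∂²f/∂x² = 4*(9*x + y)
∂²f/∂y² = 0
∇²f = 36*x + 4*y
At (3, -3): 96.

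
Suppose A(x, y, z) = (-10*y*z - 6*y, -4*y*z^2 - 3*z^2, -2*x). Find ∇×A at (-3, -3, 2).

(-36, 32, 26)

(∇×A)₁ = ∂A₃/∂y − ∂A₂/∂z = 8*y*z + 6*z
(∇×A)₂ = ∂A₁/∂z − ∂A₃/∂x = -10*y + 2
(∇×A)₃ = ∂A₂/∂x − ∂A₁/∂y = 10*z + 6
∇×A = (8*y*z + 6*z, -10*y + 2, 10*z + 6)
At (-3, -3, 2): (-36, 32, 26).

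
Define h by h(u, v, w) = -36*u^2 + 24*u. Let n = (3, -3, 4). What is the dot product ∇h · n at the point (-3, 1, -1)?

∂h/∂u = -72*u + 24
∂h/∂v = 0
∂h/∂w = 0
∇h at (-3, 1, -1) = (240, 0, 0)
∇h · n = (240)(3) + (0)(-3) + (0)(4) = 720

720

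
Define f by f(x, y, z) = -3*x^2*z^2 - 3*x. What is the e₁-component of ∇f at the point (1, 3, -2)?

(∇f)_1 = ∂f/∂x = -6*x*z^2 - 3
At (1, 3, -2): -27.

-27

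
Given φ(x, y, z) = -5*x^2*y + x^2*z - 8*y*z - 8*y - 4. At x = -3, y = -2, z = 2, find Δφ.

∂²φ/∂x² = 2*(-5*y + z)
∂²φ/∂y² = 0
∂²φ/∂z² = 0
∇²φ = -10*y + 2*z
At (-3, -2, 2): 24.

24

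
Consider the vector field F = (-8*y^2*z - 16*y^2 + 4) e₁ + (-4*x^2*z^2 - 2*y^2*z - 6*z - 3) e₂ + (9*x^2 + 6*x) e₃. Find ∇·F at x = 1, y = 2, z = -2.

∂F₁/∂x = 0
∂F₂/∂y = -4*y*z
∂F₃/∂z = 0
∇·F = -4*y*z
At (1, 2, -2): 16.

16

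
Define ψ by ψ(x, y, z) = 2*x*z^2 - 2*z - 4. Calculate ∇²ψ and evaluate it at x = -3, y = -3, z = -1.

-12

∂²ψ/∂x² = 0
∂²ψ/∂y² = 0
∂²ψ/∂z² = 4*x
∇²ψ = 4*x
At (-3, -3, -1): -12.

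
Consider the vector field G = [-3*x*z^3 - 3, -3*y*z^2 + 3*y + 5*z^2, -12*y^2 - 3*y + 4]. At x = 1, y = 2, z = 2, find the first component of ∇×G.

(∇×G)_1 = ∂G₃/∂y − ∂G₂/∂z
= -24*y - 3 − (-6*y*z + 10*z)
= 6*y*z - 24*y - 10*z - 3
At (1, 2, 2): -47.

-47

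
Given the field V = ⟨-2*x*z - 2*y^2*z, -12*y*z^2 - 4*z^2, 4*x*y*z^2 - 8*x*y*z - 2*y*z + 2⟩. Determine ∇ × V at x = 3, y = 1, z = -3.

(∇×V)₁ = ∂V₃/∂y − ∂V₂/∂z = 4*x*z^2 - 8*x*z + 24*y*z + 6*z
(∇×V)₂ = ∂V₁/∂z − ∂V₃/∂x = -2*x - 2*y^2 - 4*y*z^2 + 8*y*z
(∇×V)₃ = ∂V₂/∂x − ∂V₁/∂y = 4*y*z
∇×V = (4*x*z^2 - 8*x*z + 24*y*z + 6*z, -2*x - 2*y^2 - 4*y*z^2 + 8*y*z, 4*y*z)
At (3, 1, -3): (90, -68, -12).

(90, -68, -12)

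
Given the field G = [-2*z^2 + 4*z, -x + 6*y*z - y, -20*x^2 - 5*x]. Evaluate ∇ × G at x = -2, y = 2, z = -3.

(∇×G)₁ = ∂G₃/∂y − ∂G₂/∂z = -6*y
(∇×G)₂ = ∂G₁/∂z − ∂G₃/∂x = 40*x - 4*z + 9
(∇×G)₃ = ∂G₂/∂x − ∂G₁/∂y = -1
∇×G = (-6*y, 40*x - 4*z + 9, -1)
At (-2, 2, -3): (-12, -59, -1).

(-12, -59, -1)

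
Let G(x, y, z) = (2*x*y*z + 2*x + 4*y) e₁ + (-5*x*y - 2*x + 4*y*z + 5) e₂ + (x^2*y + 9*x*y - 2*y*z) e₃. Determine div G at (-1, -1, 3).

15

∂G₁/∂x = 2*y*z + 2
∂G₂/∂y = -5*x + 4*z
∂G₃/∂z = -2*y
∇·G = -5*x + 2*y*z - 2*y + 4*z + 2
At (-1, -1, 3): 15.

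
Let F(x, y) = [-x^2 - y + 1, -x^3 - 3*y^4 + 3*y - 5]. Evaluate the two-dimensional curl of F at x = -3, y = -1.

-26

∂F₂/∂x = -3*x^2
∂F₁/∂y = -1
Scalar curl = -3*x^2 + 1
At (-3, -1): -26.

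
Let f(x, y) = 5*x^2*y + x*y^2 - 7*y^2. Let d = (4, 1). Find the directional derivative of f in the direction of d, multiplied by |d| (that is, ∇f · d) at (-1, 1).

∂f/∂x = 10*x*y + y^2
∂f/∂y = 5*x^2 + 2*x*y - 14*y
∇f at (-1, 1) = (-9, -11)
∇f · d = (-9)(4) + (-11)(1) = -47

-47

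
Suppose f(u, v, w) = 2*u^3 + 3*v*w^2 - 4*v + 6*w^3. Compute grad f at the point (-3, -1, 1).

∂f/∂u = 6*u^2
∂f/∂v = 3*w^2 - 4
∂f/∂w = 6*v*w + 18*w^2
∇f = (6*u^2, 3*w^2 - 4, 6*v*w + 18*w^2)
At (-3, -1, 1): (54, -1, 12).

(54, -1, 12)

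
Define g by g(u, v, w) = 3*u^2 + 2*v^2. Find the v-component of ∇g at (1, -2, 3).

-8

(∇g)_2 = ∂g/∂v = 4*v
At (1, -2, 3): -8.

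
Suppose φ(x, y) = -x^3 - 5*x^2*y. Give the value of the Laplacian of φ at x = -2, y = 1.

2

∂²φ/∂x² = -2*(3*x + 5*y)
∂²φ/∂y² = 0
∇²φ = -6*x - 10*y
At (-2, 1): 2.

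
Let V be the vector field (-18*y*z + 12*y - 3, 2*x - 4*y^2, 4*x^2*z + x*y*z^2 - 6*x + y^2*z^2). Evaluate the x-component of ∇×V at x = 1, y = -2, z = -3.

(∇×V)_1 = ∂V₃/∂y − ∂V₂/∂z
= x*z^2 + 2*y*z^2 − (0)
= x*z^2 + 2*y*z^2
At (1, -2, -3): -27.

-27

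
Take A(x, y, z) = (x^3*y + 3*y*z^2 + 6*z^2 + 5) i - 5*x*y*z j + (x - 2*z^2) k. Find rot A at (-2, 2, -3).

(-20, -73, 11)

(∇×A)₁ = ∂A₃/∂y − ∂A₂/∂z = 5*x*y
(∇×A)₂ = ∂A₁/∂z − ∂A₃/∂x = 6*y*z + 12*z - 1
(∇×A)₃ = ∂A₂/∂x − ∂A₁/∂y = -x^3 - 5*y*z - 3*z^2
∇×A = (5*x*y, 6*y*z + 12*z - 1, -x^3 - 5*y*z - 3*z^2)
At (-2, 2, -3): (-20, -73, 11).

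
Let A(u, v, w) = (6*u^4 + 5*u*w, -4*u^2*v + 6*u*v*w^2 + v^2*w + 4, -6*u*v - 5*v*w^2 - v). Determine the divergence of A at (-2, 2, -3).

-283

∂A₁/∂u = 24*u^3 + 5*w
∂A₂/∂v = -4*u^2 + 6*u*w^2 + 2*v*w
∂A₃/∂w = -10*v*w
∇·A = 24*u^3 - 4*u^2 + 6*u*w^2 - 8*v*w + 5*w
At (-2, 2, -3): -283.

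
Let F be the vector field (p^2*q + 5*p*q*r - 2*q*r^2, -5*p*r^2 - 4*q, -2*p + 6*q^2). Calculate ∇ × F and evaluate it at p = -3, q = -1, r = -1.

(18, 13, -27)

(∇×F)₁ = ∂F₃/∂q − ∂F₂/∂r = 10*p*r + 12*q
(∇×F)₂ = ∂F₁/∂r − ∂F₃/∂p = 5*p*q - 4*q*r + 2
(∇×F)₃ = ∂F₂/∂p − ∂F₁/∂q = -p^2 - 5*p*r - 3*r^2
∇×F = (10*p*r + 12*q, 5*p*q - 4*q*r + 2, -p^2 - 5*p*r - 3*r^2)
At (-3, -1, -1): (18, 13, -27).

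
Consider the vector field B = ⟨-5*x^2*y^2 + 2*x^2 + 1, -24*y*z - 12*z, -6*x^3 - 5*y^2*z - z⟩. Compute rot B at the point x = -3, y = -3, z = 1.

(-30, 162, -270)

(∇×B)₁ = ∂B₃/∂y − ∂B₂/∂z = -10*y*z + 24*y + 12
(∇×B)₂ = ∂B₁/∂z − ∂B₃/∂x = 18*x^2
(∇×B)₃ = ∂B₂/∂x − ∂B₁/∂y = 10*x^2*y
∇×B = (-10*y*z + 24*y + 12, 18*x^2, 10*x^2*y)
At (-3, -3, 1): (-30, 162, -270).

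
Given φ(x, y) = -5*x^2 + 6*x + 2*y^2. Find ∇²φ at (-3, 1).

-6

∂²φ/∂x² = -10
∂²φ/∂y² = 4
∇²φ = -6
At (-3, 1): -6.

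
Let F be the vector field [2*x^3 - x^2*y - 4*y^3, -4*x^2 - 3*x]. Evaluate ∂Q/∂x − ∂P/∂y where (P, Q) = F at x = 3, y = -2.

∂F₂/∂x = -8*x - 3
∂F₁/∂y = -x^2 - 12*y^2
Scalar curl = x^2 - 8*x + 12*y^2 - 3
At (3, -2): 30.

30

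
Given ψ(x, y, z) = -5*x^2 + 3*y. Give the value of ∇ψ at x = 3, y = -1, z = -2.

∂ψ/∂x = -10*x
∂ψ/∂y = 3
∂ψ/∂z = 0
∇ψ = (-10*x, 3, 0)
At (3, -1, -2): (-30, 3, 0).

(-30, 3, 0)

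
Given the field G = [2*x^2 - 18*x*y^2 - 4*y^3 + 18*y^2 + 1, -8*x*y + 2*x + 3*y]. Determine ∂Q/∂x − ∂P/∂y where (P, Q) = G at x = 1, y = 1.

∂G₂/∂x = -8*y + 2
∂G₁/∂y = -36*x*y - 12*y^2 + 36*y
Scalar curl = 36*x*y + 12*y^2 - 44*y + 2
At (1, 1): 6.

6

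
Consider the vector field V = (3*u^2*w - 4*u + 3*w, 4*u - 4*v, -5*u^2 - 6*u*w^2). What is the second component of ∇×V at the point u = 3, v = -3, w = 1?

66

(∇×V)_2 = ∂V₁/∂w − ∂V₃/∂u
= 3*u^2 + 3 − (-10*u - 6*w^2)
= 3*u^2 + 10*u + 6*w^2 + 3
At (3, -3, 1): 66.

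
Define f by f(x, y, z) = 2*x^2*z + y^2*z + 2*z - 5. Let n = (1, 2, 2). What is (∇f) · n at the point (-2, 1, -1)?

∂f/∂x = 4*x*z
∂f/∂y = 2*y*z
∂f/∂z = 2*x^2 + y^2 + 2
∇f at (-2, 1, -1) = (8, -2, 11)
∇f · n = (8)(1) + (-2)(2) + (11)(2) = 26

26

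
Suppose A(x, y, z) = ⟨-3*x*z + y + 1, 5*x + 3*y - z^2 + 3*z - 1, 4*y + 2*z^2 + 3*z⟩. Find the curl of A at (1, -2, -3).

(-5, -3, 4)

(∇×A)₁ = ∂A₃/∂y − ∂A₂/∂z = 2*z + 1
(∇×A)₂ = ∂A₁/∂z − ∂A₃/∂x = -3*x
(∇×A)₃ = ∂A₂/∂x − ∂A₁/∂y = 4
∇×A = (2*z + 1, -3*x, 4)
At (1, -2, -3): (-5, -3, 4).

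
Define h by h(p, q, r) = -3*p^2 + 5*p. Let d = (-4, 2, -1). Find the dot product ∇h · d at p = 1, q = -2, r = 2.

4

∂h/∂p = -6*p + 5
∂h/∂q = 0
∂h/∂r = 0
∇h at (1, -2, 2) = (-1, 0, 0)
∇h · d = (-1)(-4) + (0)(2) + (0)(-1) = 4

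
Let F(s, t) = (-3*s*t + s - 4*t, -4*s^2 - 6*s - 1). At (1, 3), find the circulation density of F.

-7

∂F₂/∂s = -8*s - 6
∂F₁/∂t = -3*s - 4
Scalar curl = -5*s - 2
At (1, 3): -7.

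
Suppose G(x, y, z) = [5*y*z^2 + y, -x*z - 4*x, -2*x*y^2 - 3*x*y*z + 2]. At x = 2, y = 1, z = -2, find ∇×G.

(∇×G)₁ = ∂G₃/∂y − ∂G₂/∂z = -4*x*y - 3*x*z + x
(∇×G)₂ = ∂G₁/∂z − ∂G₃/∂x = 2*y^2 + 13*y*z
(∇×G)₃ = ∂G₂/∂x − ∂G₁/∂y = -5*z^2 - z - 5
∇×G = (-4*x*y - 3*x*z + x, 2*y^2 + 13*y*z, -5*z^2 - z - 5)
At (2, 1, -2): (6, -24, -23).

(6, -24, -23)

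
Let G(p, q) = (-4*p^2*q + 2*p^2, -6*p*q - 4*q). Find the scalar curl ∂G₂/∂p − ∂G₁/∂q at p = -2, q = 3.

-2

∂G₂/∂p = -6*q
∂G₁/∂q = -4*p^2
Scalar curl = 4*p^2 - 6*q
At (-2, 3): -2.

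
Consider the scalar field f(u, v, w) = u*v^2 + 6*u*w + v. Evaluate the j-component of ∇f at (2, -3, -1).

-11

(∇f)_2 = ∂f/∂v = 2*u*v + 1
At (2, -3, -1): -11.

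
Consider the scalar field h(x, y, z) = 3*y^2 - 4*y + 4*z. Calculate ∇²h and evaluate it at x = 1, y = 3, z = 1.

6

∂²h/∂x² = 0
∂²h/∂y² = 6
∂²h/∂z² = 0
∇²h = 6
At (1, 3, 1): 6.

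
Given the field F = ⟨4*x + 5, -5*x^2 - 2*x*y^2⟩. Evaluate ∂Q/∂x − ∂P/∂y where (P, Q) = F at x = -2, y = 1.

18

∂F₂/∂x = -10*x - 2*y^2
∂F₁/∂y = 0
Scalar curl = -10*x - 2*y^2
At (-2, 1): 18.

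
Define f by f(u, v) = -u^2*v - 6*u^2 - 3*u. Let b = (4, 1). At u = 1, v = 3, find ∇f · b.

∂f/∂u = -2*u*v - 12*u - 3
∂f/∂v = -u^2
∇f at (1, 3) = (-21, -1)
∇f · b = (-21)(4) + (-1)(1) = -85

-85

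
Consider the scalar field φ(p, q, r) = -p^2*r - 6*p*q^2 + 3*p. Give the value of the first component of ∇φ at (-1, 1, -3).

(∇φ)_1 = ∂φ/∂p = -2*p*r - 6*q^2 + 3
At (-1, 1, -3): -9.

-9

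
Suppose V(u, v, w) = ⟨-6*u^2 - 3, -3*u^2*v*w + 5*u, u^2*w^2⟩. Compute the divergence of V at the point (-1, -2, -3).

15

∂V₁/∂u = -12*u
∂V₂/∂v = -3*u^2*w
∂V₃/∂w = 2*u^2*w
∇·V = -u^2*w - 12*u
At (-1, -2, -3): 15.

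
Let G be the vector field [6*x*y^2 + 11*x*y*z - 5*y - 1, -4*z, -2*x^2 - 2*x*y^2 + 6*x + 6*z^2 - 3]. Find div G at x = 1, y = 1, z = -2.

-40

∂G₁/∂x = 6*y^2 + 11*y*z
∂G₂/∂y = 0
∂G₃/∂z = 12*z
∇·G = 6*y^2 + 11*y*z + 12*z
At (1, 1, -2): -40.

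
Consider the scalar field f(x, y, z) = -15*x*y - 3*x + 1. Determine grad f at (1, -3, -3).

(42, -15, 0)

∂f/∂x = -15*y - 3
∂f/∂y = -15*x
∂f/∂z = 0
∇f = (-15*y - 3, -15*x, 0)
At (1, -3, -3): (42, -15, 0).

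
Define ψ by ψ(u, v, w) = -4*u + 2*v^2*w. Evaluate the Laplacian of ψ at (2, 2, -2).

-8

∂²ψ/∂u² = 0
∂²ψ/∂v² = 4*w
∂²ψ/∂w² = 0
∇²ψ = 4*w
At (2, 2, -2): -8.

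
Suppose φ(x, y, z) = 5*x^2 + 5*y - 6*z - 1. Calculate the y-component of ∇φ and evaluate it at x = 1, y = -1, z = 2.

(∇φ)_2 = ∂φ/∂y = 5
At (1, -1, 2): 5.

5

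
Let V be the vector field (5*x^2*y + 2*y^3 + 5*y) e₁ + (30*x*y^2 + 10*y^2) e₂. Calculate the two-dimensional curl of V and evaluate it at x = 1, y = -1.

∂V₂/∂x = 30*y^2
∂V₁/∂y = 5*x^2 + 6*y^2 + 5
Scalar curl = -5*x^2 + 24*y^2 - 5
At (1, -1): 14.

14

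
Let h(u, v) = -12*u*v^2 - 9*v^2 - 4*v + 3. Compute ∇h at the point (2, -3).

∂h/∂u = -12*v^2
∂h/∂v = -24*u*v - 18*v - 4
∇h = (-12*v^2, -24*u*v - 18*v - 4)
At (2, -3): (-108, 194).

(-108, 194)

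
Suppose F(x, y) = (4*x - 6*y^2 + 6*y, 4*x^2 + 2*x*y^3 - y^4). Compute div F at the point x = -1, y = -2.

12

∂F₁/∂x = 4
∂F₂/∂y = 6*x*y^2 - 4*y^3
∇·F = 6*x*y^2 - 4*y^3 + 4
At (-1, -2): 12.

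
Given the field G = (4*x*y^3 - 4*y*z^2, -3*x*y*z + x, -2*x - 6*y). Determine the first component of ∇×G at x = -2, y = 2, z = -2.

(∇×G)_1 = ∂G₃/∂y − ∂G₂/∂z
= -6 − (-3*x*y)
= 3*x*y - 6
At (-2, 2, -2): -18.

-18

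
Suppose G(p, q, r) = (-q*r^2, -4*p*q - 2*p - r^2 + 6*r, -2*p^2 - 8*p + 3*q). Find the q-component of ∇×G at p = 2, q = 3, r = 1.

(∇×G)_2 = ∂G₁/∂r − ∂G₃/∂p
= -2*q*r − (-4*p - 8)
= 4*p - 2*q*r + 8
At (2, 3, 1): 10.

10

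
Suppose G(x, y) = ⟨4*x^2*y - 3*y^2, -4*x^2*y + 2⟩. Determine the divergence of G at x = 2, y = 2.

∂G₁/∂x = 8*x*y
∂G₂/∂y = -4*x^2
∇·G = -4*x^2 + 8*x*y
At (2, 2): 16.

16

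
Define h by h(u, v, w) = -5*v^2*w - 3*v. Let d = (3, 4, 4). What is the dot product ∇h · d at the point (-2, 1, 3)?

∂h/∂u = 0
∂h/∂v = -10*v*w - 3
∂h/∂w = -5*v^2
∇h at (-2, 1, 3) = (0, -33, -5)
∇h · d = (0)(3) + (-33)(4) + (-5)(4) = -152

-152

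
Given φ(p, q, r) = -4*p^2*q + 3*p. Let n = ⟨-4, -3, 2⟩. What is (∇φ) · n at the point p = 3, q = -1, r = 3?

∂φ/∂p = -8*p*q + 3
∂φ/∂q = -4*p^2
∂φ/∂r = 0
∇φ at (3, -1, 3) = (27, -36, 0)
∇φ · n = (27)(-4) + (-36)(-3) + (0)(2) = 0

0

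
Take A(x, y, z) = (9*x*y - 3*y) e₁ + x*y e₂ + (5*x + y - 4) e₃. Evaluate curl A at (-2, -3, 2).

(1, -5, 18)

(∇×A)₁ = ∂A₃/∂y − ∂A₂/∂z = 1
(∇×A)₂ = ∂A₁/∂z − ∂A₃/∂x = -5
(∇×A)₃ = ∂A₂/∂x − ∂A₁/∂y = -9*x + y + 3
∇×A = (1, -5, -9*x + y + 3)
At (-2, -3, 2): (1, -5, 18).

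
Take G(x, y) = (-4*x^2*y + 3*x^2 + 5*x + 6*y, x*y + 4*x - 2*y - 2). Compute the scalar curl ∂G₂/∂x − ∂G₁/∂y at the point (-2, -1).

13

∂G₂/∂x = y + 4
∂G₁/∂y = -4*x^2 + 6
Scalar curl = 4*x^2 + y - 2
At (-2, -1): 13.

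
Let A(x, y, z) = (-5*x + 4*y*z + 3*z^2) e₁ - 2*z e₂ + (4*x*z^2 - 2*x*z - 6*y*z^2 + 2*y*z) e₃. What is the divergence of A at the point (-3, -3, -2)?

-29

∂A₁/∂x = -5
∂A₂/∂y = 0
∂A₃/∂z = 8*x*z - 2*x - 12*y*z + 2*y
∇·A = 8*x*z - 2*x - 12*y*z + 2*y - 5
At (-3, -3, -2): -29.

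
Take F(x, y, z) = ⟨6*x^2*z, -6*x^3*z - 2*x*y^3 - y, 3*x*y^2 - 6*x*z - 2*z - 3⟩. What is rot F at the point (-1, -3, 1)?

(12, -15, 36)

(∇×F)₁ = ∂F₃/∂y − ∂F₂/∂z = 6*x^3 + 6*x*y
(∇×F)₂ = ∂F₁/∂z − ∂F₃/∂x = 6*x^2 - 3*y^2 + 6*z
(∇×F)₃ = ∂F₂/∂x − ∂F₁/∂y = -18*x^2*z - 2*y^3
∇×F = (6*x^3 + 6*x*y, 6*x^2 - 3*y^2 + 6*z, -18*x^2*z - 2*y^3)
At (-1, -3, 1): (12, -15, 36).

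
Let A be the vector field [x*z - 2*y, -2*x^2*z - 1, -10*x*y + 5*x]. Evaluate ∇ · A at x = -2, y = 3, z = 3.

3

∂A₁/∂x = z
∂A₂/∂y = 0
∂A₃/∂z = 0
∇·A = z
At (-2, 3, 3): 3.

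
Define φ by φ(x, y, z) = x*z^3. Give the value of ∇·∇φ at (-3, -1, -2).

36

∂²φ/∂x² = 0
∂²φ/∂y² = 0
∂²φ/∂z² = 6*x*z
∇²φ = 6*x*z
At (-3, -1, -2): 36.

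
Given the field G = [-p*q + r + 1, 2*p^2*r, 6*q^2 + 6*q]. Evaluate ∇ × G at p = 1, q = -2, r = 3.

(-20, 1, 13)

(∇×G)₁ = ∂G₃/∂q − ∂G₂/∂r = -2*p^2 + 12*q + 6
(∇×G)₂ = ∂G₁/∂r − ∂G₃/∂p = 1
(∇×G)₃ = ∂G₂/∂p − ∂G₁/∂q = 4*p*r + p
∇×G = (-2*p^2 + 12*q + 6, 1, 4*p*r + p)
At (1, -2, 3): (-20, 1, 13).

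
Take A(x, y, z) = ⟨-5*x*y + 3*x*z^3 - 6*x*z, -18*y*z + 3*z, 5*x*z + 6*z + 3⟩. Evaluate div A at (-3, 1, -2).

∂A₁/∂x = -5*y + 3*z^3 - 6*z
∂A₂/∂y = -18*z
∂A₃/∂z = 5*x + 6
∇·A = 5*x - 5*y + 3*z^3 - 24*z + 6
At (-3, 1, -2): 10.

10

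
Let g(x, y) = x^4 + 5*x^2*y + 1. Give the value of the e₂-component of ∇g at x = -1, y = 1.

5

(∇g)_2 = ∂g/∂y = 5*x^2
At (-1, 1): 5.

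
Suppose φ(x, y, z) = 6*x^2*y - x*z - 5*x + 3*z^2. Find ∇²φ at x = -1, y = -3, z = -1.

-30

∂²φ/∂x² = 12*y
∂²φ/∂y² = 0
∂²φ/∂z² = 6
∇²φ = 12*y + 6
At (-1, -3, -1): -30.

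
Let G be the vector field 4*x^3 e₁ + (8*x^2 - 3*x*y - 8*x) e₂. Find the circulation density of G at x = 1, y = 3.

∂G₂/∂x = 16*x - 3*y - 8
∂G₁/∂y = 0
Scalar curl = 16*x - 3*y - 8
At (1, 3): -1.

-1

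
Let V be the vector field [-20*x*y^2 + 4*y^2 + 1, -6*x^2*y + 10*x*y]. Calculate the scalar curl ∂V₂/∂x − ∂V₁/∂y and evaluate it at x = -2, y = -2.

108

∂V₂/∂x = -12*x*y + 10*y
∂V₁/∂y = -40*x*y + 8*y
Scalar curl = 28*x*y + 2*y
At (-2, -2): 108.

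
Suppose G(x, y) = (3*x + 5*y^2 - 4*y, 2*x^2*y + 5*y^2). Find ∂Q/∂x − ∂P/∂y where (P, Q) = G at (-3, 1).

∂G₂/∂x = 4*x*y
∂G₁/∂y = 10*y - 4
Scalar curl = 4*x*y - 10*y + 4
At (-3, 1): -18.

-18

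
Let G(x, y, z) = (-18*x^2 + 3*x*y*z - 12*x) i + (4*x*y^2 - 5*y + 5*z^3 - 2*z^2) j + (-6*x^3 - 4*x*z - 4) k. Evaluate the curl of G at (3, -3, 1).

(∇×G)₁ = ∂G₃/∂y − ∂G₂/∂z = -15*z^2 + 4*z
(∇×G)₂ = ∂G₁/∂z − ∂G₃/∂x = 18*x^2 + 3*x*y + 4*z
(∇×G)₃ = ∂G₂/∂x − ∂G₁/∂y = -3*x*z + 4*y^2
∇×G = (-15*z^2 + 4*z, 18*x^2 + 3*x*y + 4*z, -3*x*z + 4*y^2)
At (3, -3, 1): (-11, 139, 27).

(-11, 139, 27)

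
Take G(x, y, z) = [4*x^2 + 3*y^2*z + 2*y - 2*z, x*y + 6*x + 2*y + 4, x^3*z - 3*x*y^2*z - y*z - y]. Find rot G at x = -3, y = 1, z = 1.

(∇×G)₁ = ∂G₃/∂y − ∂G₂/∂z = -6*x*y*z - z - 1
(∇×G)₂ = ∂G₁/∂z − ∂G₃/∂x = -3*x^2*z + 3*y^2*z + 3*y^2 - 2
(∇×G)₃ = ∂G₂/∂x − ∂G₁/∂y = -6*y*z + y + 4
∇×G = (-6*x*y*z - z - 1, -3*x^2*z + 3*y^2*z + 3*y^2 - 2, -6*y*z + y + 4)
At (-3, 1, 1): (16, -23, -1).

(16, -23, -1)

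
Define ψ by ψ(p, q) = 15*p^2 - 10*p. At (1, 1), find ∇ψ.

(20, 0)

∂ψ/∂p = 30*p - 10
∂ψ/∂q = 0
∇ψ = (30*p - 10, 0)
At (1, 1): (20, 0).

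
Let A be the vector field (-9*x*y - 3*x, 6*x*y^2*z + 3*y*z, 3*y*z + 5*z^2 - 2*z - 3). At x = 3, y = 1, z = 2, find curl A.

(∇×A)₁ = ∂A₃/∂y − ∂A₂/∂z = -6*x*y^2 - 3*y + 3*z
(∇×A)₂ = ∂A₁/∂z − ∂A₃/∂x = 0
(∇×A)₃ = ∂A₂/∂x − ∂A₁/∂y = 9*x + 6*y^2*z
∇×A = (-6*x*y^2 - 3*y + 3*z, 0, 9*x + 6*y^2*z)
At (3, 1, 2): (-15, 0, 39).

(-15, 0, 39)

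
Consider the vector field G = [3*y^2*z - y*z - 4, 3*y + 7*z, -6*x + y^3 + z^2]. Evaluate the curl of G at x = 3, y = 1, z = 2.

(-4, 8, -10)

(∇×G)₁ = ∂G₃/∂y − ∂G₂/∂z = 3*y^2 - 7
(∇×G)₂ = ∂G₁/∂z − ∂G₃/∂x = 3*y^2 - y + 6
(∇×G)₃ = ∂G₂/∂x − ∂G₁/∂y = -6*y*z + z
∇×G = (3*y^2 - 7, 3*y^2 - y + 6, -6*y*z + z)
At (3, 1, 2): (-4, 8, -10).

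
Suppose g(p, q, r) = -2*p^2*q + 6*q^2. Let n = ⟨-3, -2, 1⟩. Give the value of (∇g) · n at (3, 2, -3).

∂g/∂p = -4*p*q
∂g/∂q = -2*p^2 + 12*q
∂g/∂r = 0
∇g at (3, 2, -3) = (-24, 6, 0)
∇g · n = (-24)(-3) + (6)(-2) + (0)(1) = 60

60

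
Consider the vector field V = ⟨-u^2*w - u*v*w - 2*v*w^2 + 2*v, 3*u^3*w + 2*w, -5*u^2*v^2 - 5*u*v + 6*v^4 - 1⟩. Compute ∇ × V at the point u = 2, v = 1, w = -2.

(∇×V)₁ = ∂V₃/∂v − ∂V₂/∂w = -3*u^3 - 10*u^2*v - 5*u + 24*v^3 - 2
(∇×V)₂ = ∂V₁/∂w − ∂V₃/∂u = -u^2 + 10*u*v^2 - u*v - 4*v*w + 5*v
(∇×V)₃ = ∂V₂/∂u − ∂V₁/∂v = 9*u^2*w + u*w + 2*w^2 - 2
∇×V = (-3*u^3 - 10*u^2*v - 5*u + 24*v^3 - 2, -u^2 + 10*u*v^2 - u*v - 4*v*w + 5*v, 9*u^2*w + u*w + 2*w^2 - 2)
At (2, 1, -2): (-52, 27, -70).

(-52, 27, -70)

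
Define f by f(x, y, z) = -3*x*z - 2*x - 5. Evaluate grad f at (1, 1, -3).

(7, 0, -3)

∂f/∂x = -3*z - 2
∂f/∂y = 0
∂f/∂z = -3*x
∇f = (-3*z - 2, 0, -3*x)
At (1, 1, -3): (7, 0, -3).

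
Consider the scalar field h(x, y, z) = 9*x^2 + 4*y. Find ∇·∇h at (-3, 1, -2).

18

∂²h/∂x² = 18
∂²h/∂y² = 0
∂²h/∂z² = 0
∇²h = 18
At (-3, 1, -2): 18.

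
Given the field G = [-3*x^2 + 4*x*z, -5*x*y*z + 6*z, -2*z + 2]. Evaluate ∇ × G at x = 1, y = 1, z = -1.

(∇×G)₁ = ∂G₃/∂y − ∂G₂/∂z = 5*x*y - 6
(∇×G)₂ = ∂G₁/∂z − ∂G₃/∂x = 4*x
(∇×G)₃ = ∂G₂/∂x − ∂G₁/∂y = -5*y*z
∇×G = (5*x*y - 6, 4*x, -5*y*z)
At (1, 1, -1): (-1, 4, 5).

(-1, 4, 5)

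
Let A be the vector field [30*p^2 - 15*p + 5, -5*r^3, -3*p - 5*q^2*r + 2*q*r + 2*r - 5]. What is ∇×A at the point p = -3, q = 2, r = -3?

(189, 3, 0)

(∇×A)₁ = ∂A₃/∂q − ∂A₂/∂r = -10*q*r + 15*r^2 + 2*r
(∇×A)₂ = ∂A₁/∂r − ∂A₃/∂p = 3
(∇×A)₃ = ∂A₂/∂p − ∂A₁/∂q = 0
∇×A = (-10*q*r + 15*r^2 + 2*r, 3, 0)
At (-3, 2, -3): (189, 3, 0).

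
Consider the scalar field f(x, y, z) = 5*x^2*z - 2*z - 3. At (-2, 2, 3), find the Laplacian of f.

30

∂²f/∂x² = 10*z
∂²f/∂y² = 0
∂²f/∂z² = 0
∇²f = 10*z
At (-2, 2, 3): 30.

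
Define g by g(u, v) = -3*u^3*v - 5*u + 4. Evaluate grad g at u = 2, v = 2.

∂g/∂u = -9*u^2*v - 5
∂g/∂v = -3*u^3
∇g = (-9*u^2*v - 5, -3*u^3)
At (2, 2): (-77, -24).

(-77, -24)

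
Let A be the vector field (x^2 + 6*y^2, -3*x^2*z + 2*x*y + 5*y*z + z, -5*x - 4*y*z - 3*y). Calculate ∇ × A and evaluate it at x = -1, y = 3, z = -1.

(-12, 5, -36)

(∇×A)₁ = ∂A₃/∂y − ∂A₂/∂z = 3*x^2 - 5*y - 4*z - 4
(∇×A)₂ = ∂A₁/∂z − ∂A₃/∂x = 5
(∇×A)₃ = ∂A₂/∂x − ∂A₁/∂y = -6*x*z - 10*y
∇×A = (3*x^2 - 5*y - 4*z - 4, 5, -6*x*z - 10*y)
At (-1, 3, -1): (-12, 5, -36).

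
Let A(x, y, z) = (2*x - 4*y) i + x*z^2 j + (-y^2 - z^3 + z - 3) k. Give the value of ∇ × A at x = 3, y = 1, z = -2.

(10, 0, 8)

(∇×A)₁ = ∂A₃/∂y − ∂A₂/∂z = -2*x*z - 2*y
(∇×A)₂ = ∂A₁/∂z − ∂A₃/∂x = 0
(∇×A)₃ = ∂A₂/∂x − ∂A₁/∂y = z^2 + 4
∇×A = (-2*x*z - 2*y, 0, z^2 + 4)
At (3, 1, -2): (10, 0, 8).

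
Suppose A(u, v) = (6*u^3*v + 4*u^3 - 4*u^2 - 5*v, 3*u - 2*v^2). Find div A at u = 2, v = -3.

-172

∂A₁/∂u = 18*u^2*v + 12*u^2 - 8*u
∂A₂/∂v = -4*v
∇·A = 18*u^2*v + 12*u^2 - 8*u - 4*v
At (2, -3): -172.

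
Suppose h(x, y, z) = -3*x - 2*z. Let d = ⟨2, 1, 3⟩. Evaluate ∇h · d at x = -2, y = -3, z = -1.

∂h/∂x = -3
∂h/∂y = 0
∂h/∂z = -2
∇h at (-2, -3, -1) = (-3, 0, -2)
∇h · d = (-3)(2) + (0)(1) + (-2)(3) = -12

-12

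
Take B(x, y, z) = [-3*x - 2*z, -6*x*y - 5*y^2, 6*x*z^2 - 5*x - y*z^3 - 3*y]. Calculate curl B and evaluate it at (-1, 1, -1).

(∇×B)₁ = ∂B₃/∂y − ∂B₂/∂z = -z^3 - 3
(∇×B)₂ = ∂B₁/∂z − ∂B₃/∂x = -6*z^2 + 3
(∇×B)₃ = ∂B₂/∂x − ∂B₁/∂y = -6*y
∇×B = (-z^3 - 3, -6*z^2 + 3, -6*y)
At (-1, 1, -1): (-2, -3, -6).

(-2, -3, -6)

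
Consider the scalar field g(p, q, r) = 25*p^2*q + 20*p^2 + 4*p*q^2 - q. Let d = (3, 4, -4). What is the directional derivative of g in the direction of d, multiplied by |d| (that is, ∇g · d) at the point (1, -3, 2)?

∂g/∂p = 50*p*q + 40*p + 4*q^2
∂g/∂q = 25*p^2 + 8*p*q - 1
∂g/∂r = 0
∇g at (1, -3, 2) = (-74, 0, 0)
∇g · d = (-74)(3) + (0)(4) + (0)(-4) = -222

-222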